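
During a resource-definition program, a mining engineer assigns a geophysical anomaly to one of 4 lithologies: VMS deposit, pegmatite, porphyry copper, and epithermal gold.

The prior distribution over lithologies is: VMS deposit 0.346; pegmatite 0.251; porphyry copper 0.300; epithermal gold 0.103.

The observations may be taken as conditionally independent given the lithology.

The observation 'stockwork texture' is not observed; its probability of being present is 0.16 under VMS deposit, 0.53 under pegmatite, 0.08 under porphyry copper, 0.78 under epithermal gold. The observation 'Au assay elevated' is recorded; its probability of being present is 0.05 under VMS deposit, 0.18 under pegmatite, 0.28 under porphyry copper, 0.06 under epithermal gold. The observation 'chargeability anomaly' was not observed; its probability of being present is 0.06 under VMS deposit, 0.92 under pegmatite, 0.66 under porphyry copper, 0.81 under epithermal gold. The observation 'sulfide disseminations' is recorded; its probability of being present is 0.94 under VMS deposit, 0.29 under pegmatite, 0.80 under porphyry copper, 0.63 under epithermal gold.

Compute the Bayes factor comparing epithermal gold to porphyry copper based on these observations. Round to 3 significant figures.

0.0226

The Bayes factor is the ratio of the joint likelihoods of the evidence pattern under the two hypotheses (using 1 − P(present | H) for each absent observation).
  epithermal gold: (1 − 0.78) × 0.06 × (1 − 0.81) × 0.63 = 0.00158
  porphyry copper: (1 − 0.08) × 0.28 × (1 − 0.66) × 0.80 = 0.070067
Bayes factor = 0.00158 / 0.070067 ≈ 0.0226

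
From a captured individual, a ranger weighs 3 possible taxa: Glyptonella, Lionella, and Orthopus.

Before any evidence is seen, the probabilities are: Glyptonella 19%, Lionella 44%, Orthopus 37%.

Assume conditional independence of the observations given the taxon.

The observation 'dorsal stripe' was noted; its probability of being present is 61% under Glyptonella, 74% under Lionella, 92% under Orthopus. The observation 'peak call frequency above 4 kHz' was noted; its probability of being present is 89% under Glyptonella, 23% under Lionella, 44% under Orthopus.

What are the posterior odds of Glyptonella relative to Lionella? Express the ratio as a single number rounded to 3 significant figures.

Unnormalized posterior weight (prior times the observation likelihoods) for each of the two hypotheses:
  Glyptonella: 0.19 × 0.61 × 0.89 = 0.10315
  Lionella: 0.44 × 0.74 × 0.23 = 0.074888
Odds(Glyptonella : Lionella) = 0.10315 / 0.074888 ≈ 1.38.

1.38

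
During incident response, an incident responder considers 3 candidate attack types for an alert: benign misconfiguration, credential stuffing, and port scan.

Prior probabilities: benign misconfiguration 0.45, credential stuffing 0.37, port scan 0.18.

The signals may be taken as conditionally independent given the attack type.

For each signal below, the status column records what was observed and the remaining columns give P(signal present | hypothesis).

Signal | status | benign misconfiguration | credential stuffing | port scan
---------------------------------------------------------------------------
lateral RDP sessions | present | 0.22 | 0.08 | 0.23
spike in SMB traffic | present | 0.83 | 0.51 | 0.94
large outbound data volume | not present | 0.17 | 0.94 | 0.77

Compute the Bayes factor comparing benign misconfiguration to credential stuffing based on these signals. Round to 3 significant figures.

61.9

Take the product of per-signal likelihoods under each hypothesis (using 1 − P(present | H) for each absent signal), then divide.
  benign misconfiguration: 0.22 × 0.83 × (1 − 0.17) = 0.15156
  credential stuffing: 0.08 × 0.51 × (1 − 0.94) = 0.002448
Bayes factor = 0.15156 / 0.002448 ≈ 61.9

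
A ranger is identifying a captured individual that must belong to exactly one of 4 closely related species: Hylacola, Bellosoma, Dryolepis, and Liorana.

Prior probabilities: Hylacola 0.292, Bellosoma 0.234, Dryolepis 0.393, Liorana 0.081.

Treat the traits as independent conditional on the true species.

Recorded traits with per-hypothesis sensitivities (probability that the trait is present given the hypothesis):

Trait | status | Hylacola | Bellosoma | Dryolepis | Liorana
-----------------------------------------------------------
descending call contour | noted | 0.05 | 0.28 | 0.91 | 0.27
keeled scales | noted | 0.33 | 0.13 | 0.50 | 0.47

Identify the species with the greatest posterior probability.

Dryolepis

Multiply each prior by the joint likelihood of the trait pattern:
  Hylacola: 0.292 × 0.05 × 0.33 = 0.004818
  Bellosoma: 0.234 × 0.28 × 0.13 = 0.0085176
  Dryolepis: 0.393 × 0.91 × 0.50 = 0.17882
  Liorana: 0.081 × 0.27 × 0.47 = 0.010279
The unnormalized weights sum to 0.20243.
P(Hylacola | evidence) ≈ 0.004818 / 0.20243 ≈ 0.024
P(Bellosoma | evidence) ≈ 0.0085176 / 0.20243 ≈ 0.042
P(Dryolepis | evidence) ≈ 0.17882 / 0.20243 ≈ 0.883
P(Liorana | evidence) ≈ 0.010279 / 0.20243 ≈ 0.051
The largest is 0.883, so Dryolepis is most probable.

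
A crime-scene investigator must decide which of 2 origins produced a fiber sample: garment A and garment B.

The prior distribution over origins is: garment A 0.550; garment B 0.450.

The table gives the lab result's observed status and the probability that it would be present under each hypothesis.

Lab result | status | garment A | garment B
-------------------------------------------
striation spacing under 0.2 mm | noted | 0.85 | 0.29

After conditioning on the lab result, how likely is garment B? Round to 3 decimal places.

For each hypothesis, the unnormalized posterior weight is prior × likelihood:
  garment A: 0.550 × 0.85 = 0.4675
  garment B: 0.450 × 0.29 = 0.1305
The unnormalized weights sum to 0.598.
P(garment B | evidence) = 0.1305 / 0.598 ≈ 0.218.

0.218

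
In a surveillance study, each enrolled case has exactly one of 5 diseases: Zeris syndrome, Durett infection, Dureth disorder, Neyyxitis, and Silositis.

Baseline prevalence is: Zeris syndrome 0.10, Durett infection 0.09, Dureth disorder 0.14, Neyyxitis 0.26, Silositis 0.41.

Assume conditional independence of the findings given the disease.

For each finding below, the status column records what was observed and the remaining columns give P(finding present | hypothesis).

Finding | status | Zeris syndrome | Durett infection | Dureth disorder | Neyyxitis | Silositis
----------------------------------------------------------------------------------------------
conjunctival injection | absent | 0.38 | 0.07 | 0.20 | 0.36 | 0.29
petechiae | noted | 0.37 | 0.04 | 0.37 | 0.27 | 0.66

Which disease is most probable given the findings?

Silositis

For each hypothesis, the unnormalized posterior weight is prior × product of the finding likelihoods (using 1 − P(present | H) for each absent finding):
  Zeris syndrome: 0.10 × (1 − 0.38) × 0.37 = 0.02294
  Durett infection: 0.09 × (1 − 0.07) × 0.04 = 0.003348
  Dureth disorder: 0.14 × (1 − 0.20) × 0.37 = 0.04144
  Neyyxitis: 0.26 × (1 − 0.36) × 0.27 = 0.044928
  Silositis: 0.41 × (1 − 0.29) × 0.66 = 0.19213
Marginal likelihood of the evidence = 0.30478.
P(Zeris syndrome | evidence) ≈ 0.02294 / 0.30478 ≈ 0.075
P(Durett infection | evidence) ≈ 0.003348 / 0.30478 ≈ 0.011
P(Dureth disorder | evidence) ≈ 0.04144 / 0.30478 ≈ 0.136
P(Neyyxitis | evidence) ≈ 0.044928 / 0.30478 ≈ 0.147
P(Silositis | evidence) ≈ 0.19213 / 0.30478 ≈ 0.630
The largest is 0.630, so Silositis is most probable.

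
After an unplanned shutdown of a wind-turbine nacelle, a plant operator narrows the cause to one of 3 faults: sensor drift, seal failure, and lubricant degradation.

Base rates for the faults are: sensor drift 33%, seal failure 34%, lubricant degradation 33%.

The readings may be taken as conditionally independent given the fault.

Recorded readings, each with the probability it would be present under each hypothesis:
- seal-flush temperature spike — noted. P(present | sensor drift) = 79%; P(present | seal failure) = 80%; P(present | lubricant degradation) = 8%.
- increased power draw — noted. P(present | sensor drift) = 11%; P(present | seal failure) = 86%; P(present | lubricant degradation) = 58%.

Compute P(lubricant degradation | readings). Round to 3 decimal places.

0.055

Multiply each prior by the joint likelihood of the reading pattern:
  sensor drift: 0.33 × 0.79 × 0.11 = 0.028677
  seal failure: 0.34 × 0.80 × 0.86 = 0.23392
  lubricant degradation: 0.33 × 0.08 × 0.58 = 0.015312
Marginal likelihood of the evidence = 0.27791.
P(lubricant degradation | evidence) = 0.015312 / 0.27791 ≈ 0.055.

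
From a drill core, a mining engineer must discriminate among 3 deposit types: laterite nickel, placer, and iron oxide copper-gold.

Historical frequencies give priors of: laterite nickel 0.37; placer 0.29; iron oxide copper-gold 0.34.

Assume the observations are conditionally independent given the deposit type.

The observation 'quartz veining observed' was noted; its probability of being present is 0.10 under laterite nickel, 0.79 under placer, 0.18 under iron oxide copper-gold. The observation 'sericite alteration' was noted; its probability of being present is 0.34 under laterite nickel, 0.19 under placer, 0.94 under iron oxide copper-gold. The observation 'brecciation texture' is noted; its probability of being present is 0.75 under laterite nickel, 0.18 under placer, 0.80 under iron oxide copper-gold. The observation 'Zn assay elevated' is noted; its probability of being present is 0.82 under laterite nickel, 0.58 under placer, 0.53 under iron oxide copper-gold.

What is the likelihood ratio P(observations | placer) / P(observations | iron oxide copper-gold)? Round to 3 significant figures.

0.218

The Bayes factor is the ratio of the joint likelihoods of the evidence pattern under the two hypotheses.
  placer: 0.79 × 0.19 × 0.18 × 0.58 = 0.01567
  iron oxide copper-gold: 0.18 × 0.94 × 0.80 × 0.53 = 0.071741
Bayes factor = 0.01567 / 0.071741 ≈ 0.218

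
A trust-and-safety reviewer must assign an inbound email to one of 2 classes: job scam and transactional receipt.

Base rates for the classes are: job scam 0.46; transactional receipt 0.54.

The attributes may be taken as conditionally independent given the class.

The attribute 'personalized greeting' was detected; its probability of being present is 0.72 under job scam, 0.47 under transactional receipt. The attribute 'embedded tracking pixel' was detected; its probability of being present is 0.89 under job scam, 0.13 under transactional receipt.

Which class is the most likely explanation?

job scam

For each hypothesis, the unnormalized posterior weight is prior × product of the attribute likelihoods:
  job scam: 0.46 × 0.72 × 0.89 = 0.29477
  transactional receipt: 0.54 × 0.47 × 0.13 = 0.032994
The unnormalized weights sum to 0.32776.
P(job scam | evidence) ≈ 0.29477 / 0.32776 ≈ 0.899
P(transactional receipt | evidence) ≈ 0.032994 / 0.32776 ≈ 0.101
The largest is 0.899, so job scam is most probable.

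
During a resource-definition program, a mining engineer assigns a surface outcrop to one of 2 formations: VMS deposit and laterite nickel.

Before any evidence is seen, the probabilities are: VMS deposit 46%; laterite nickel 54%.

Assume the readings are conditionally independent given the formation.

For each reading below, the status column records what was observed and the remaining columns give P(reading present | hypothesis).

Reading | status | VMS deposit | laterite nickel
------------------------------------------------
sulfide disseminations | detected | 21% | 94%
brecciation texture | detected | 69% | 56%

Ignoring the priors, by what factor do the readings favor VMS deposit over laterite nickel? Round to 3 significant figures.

Joint likelihood of the reading pattern under each hypothesis:
  VMS deposit: 0.21 × 0.69 = 0.1449
  laterite nickel: 0.94 × 0.56 = 0.5264
Bayes factor = 0.1449 / 0.5264 ≈ 0.275

0.275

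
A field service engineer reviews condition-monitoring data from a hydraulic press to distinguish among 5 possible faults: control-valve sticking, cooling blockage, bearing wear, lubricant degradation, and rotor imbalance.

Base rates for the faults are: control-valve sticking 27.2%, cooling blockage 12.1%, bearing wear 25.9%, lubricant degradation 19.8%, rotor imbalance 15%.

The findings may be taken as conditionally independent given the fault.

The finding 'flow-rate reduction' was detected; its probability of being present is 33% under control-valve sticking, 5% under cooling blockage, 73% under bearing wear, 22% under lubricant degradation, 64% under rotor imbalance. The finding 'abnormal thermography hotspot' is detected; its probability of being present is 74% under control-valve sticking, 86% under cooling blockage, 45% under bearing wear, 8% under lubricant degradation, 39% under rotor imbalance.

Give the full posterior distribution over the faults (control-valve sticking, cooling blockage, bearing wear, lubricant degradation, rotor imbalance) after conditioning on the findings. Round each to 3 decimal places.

0.336, 0.026, 0.431, 0.018, 0.189

For each hypothesis, the unnormalized posterior weight is prior × product of the finding likelihoods:
  control-valve sticking: 0.272 × 0.33 × 0.74 = 0.066422
  cooling blockage: 0.121 × 0.05 × 0.86 = 0.005203
  bearing wear: 0.259 × 0.73 × 0.45 = 0.085081
  lubricant degradation: 0.198 × 0.22 × 0.08 = 0.0034848
  rotor imbalance: 0.150 × 0.64 × 0.39 = 0.03744
Marginal likelihood of the evidence = 0.19763.
P(control-valve sticking | evidence) = 0.066422 / 0.19763 ≈ 0.336
P(cooling blockage | evidence) = 0.005203 / 0.19763 ≈ 0.026
P(bearing wear | evidence) = 0.085081 / 0.19763 ≈ 0.431
P(lubricant degradation | evidence) = 0.0034848 / 0.19763 ≈ 0.018
P(rotor imbalance | evidence) = 0.03744 / 0.19763 ≈ 0.189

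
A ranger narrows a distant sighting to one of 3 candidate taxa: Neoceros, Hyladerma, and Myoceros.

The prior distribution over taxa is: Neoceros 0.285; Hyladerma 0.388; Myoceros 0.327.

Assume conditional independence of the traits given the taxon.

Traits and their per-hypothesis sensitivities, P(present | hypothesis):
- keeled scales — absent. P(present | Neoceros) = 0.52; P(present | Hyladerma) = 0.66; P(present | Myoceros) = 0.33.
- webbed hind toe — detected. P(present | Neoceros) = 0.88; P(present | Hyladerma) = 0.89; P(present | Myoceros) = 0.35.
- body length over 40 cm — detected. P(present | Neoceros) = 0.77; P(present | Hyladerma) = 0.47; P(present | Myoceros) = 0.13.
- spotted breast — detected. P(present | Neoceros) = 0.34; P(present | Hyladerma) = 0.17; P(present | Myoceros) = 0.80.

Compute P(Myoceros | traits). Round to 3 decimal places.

0.163

By Bayes' rule with conditional independence, the unnormalized weight for each hypothesis is prior × ∏ likelihoods (using 1 − P(present | H) for each absent trait):
  Neoceros: 0.285 × (1 − 0.52) × 0.88 × 0.77 × 0.34 = 0.031517
  Hyladerma: 0.388 × (1 − 0.66) × 0.89 × 0.47 × 0.17 = 0.009381
  Myoceros: 0.327 × (1 − 0.33) × 0.35 × 0.13 × 0.80 = 0.0079749
The unnormalized weights sum to 0.048872.
P(Myoceros | evidence) = 0.0079749 / 0.048872 ≈ 0.163.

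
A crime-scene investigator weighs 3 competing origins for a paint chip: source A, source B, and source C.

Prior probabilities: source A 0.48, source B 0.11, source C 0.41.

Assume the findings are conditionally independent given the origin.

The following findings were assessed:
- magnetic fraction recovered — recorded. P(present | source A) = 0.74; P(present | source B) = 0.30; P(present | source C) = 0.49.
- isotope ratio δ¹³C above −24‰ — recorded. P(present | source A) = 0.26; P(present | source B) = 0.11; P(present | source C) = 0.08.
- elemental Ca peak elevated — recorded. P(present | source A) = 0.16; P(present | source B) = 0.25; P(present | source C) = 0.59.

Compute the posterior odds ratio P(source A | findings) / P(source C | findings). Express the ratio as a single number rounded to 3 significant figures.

1.56

The normalizing constant cancels in an odds ratio, so compute prior × likelihood for the two hypotheses only:
  source A: 0.48 × 0.74 × 0.26 × 0.16 = 0.014776
  source C: 0.41 × 0.49 × 0.08 × 0.59 = 0.0094825
Odds(source A : source C) = 0.014776 / 0.0094825 ≈ 1.56.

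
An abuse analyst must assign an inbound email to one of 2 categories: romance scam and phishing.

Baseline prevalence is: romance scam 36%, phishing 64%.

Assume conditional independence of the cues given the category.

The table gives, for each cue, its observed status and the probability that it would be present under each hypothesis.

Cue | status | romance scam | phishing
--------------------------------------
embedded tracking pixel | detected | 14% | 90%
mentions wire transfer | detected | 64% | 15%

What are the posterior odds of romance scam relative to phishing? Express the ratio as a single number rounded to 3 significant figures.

Posterior odds equal prior odds times the likelihood ratio; only the two competing hypotheses matter.
  romance scam: 0.36 × 0.14 × 0.64 = 0.032256
  phishing: 0.64 × 0.90 × 0.15 = 0.0864
Posterior odds = 0.032256 / 0.0864 ≈ 0.373.

0.373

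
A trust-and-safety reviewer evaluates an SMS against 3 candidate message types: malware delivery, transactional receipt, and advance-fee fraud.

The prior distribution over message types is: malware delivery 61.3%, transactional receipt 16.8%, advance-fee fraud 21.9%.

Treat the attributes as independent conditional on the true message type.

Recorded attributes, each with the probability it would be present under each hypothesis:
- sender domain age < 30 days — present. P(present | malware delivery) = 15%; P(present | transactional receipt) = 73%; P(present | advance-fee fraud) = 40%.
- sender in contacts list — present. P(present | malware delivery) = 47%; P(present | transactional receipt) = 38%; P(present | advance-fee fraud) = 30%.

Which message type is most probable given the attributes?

transactional receipt

Multiply each prior by the joint likelihood of the attribute pattern:
  malware delivery: 0.613 × 0.15 × 0.47 = 0.043216
  transactional receipt: 0.168 × 0.73 × 0.38 = 0.046603
  advance-fee fraud: 0.219 × 0.40 × 0.30 = 0.02628
The unnormalized weights sum to 0.1161.
P(malware delivery | evidence) ≈ 0.043216 / 0.1161 ≈ 0.372
P(transactional receipt | evidence) ≈ 0.046603 / 0.1161 ≈ 0.401
P(advance-fee fraud | evidence) ≈ 0.02628 / 0.1161 ≈ 0.226
The largest is 0.401, so transactional receipt is most probable.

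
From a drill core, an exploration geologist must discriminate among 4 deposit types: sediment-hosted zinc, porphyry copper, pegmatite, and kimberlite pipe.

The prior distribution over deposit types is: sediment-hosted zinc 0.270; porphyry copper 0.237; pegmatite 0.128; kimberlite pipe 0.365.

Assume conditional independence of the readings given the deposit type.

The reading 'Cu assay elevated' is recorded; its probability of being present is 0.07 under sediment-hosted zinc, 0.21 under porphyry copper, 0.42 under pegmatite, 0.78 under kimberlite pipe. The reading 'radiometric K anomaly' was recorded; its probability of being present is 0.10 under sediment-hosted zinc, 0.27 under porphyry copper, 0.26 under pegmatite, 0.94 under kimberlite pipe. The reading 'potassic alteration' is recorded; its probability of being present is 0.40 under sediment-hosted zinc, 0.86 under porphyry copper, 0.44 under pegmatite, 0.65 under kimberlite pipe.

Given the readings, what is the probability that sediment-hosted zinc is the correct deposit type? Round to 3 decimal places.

0.004

For each hypothesis, the unnormalized posterior weight is prior × product of the reading likelihoods:
  sediment-hosted zinc: 0.270 × 0.07 × 0.10 × 0.40 = 0.000756
  porphyry copper: 0.237 × 0.21 × 0.27 × 0.86 = 0.011557
  pegmatite: 0.128 × 0.42 × 0.26 × 0.44 = 0.0061501
  kimberlite pipe: 0.365 × 0.78 × 0.94 × 0.65 = 0.17395
The unnormalized weights sum to 0.19241.
P(sediment-hosted zinc | evidence) = 0.000756 / 0.19241 ≈ 0.004.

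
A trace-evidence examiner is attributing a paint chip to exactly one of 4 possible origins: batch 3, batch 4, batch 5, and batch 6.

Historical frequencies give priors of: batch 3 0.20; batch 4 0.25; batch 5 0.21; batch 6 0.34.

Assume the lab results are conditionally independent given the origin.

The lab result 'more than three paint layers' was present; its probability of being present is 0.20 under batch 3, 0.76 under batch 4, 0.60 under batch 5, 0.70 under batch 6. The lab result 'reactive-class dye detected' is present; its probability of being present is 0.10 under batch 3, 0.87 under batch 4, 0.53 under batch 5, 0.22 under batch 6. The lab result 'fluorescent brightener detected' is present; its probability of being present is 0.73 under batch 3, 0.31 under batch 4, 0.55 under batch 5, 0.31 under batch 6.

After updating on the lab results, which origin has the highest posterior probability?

batch 4

Multiply each prior by the joint likelihood of the lab result pattern:
  batch 3: 0.20 × 0.20 × 0.10 × 0.73 = 0.00292
  batch 4: 0.25 × 0.76 × 0.87 × 0.31 = 0.051243
  batch 5: 0.21 × 0.60 × 0.53 × 0.55 = 0.036729
  batch 6: 0.34 × 0.70 × 0.22 × 0.31 = 0.016232
The unnormalized weights sum to 0.10712.
P(batch 3 | evidence) ≈ 0.00292 / 0.10712 ≈ 0.027
P(batch 4 | evidence) ≈ 0.051243 / 0.10712 ≈ 0.478
P(batch 5 | evidence) ≈ 0.036729 / 0.10712 ≈ 0.343
P(batch 6 | evidence) ≈ 0.016232 / 0.10712 ≈ 0.152
The largest is 0.478, so batch 4 is most probable.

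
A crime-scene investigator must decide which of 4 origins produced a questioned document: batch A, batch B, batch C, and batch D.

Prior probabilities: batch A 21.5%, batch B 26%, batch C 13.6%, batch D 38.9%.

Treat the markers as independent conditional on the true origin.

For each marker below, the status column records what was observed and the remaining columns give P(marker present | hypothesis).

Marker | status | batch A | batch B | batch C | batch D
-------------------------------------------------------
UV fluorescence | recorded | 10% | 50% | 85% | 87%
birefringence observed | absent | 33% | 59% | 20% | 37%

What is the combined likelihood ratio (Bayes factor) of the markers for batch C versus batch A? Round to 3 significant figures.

10.1

The Bayes factor is the ratio of the joint likelihoods of the marker pattern under the two hypotheses (using 1 − P(present | H) for each absent marker).
  batch C: 0.85 × (1 − 0.20) = 0.68
  batch A: 0.10 × (1 − 0.33) = 0.067
Bayes factor = 0.68 / 0.067 ≈ 10.1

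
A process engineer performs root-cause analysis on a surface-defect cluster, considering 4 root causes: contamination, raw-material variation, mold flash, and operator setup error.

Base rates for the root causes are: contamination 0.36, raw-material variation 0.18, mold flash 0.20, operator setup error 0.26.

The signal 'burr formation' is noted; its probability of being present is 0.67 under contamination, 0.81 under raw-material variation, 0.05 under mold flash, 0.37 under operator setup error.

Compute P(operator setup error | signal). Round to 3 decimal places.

Multiply each prior by the likelihood of the signal:
  contamination: 0.36 × 0.67 = 0.2412
  raw-material variation: 0.18 × 0.81 = 0.1458
  mold flash: 0.20 × 0.05 = 0.01
  operator setup error: 0.26 × 0.37 = 0.0962
The unnormalized weights sum to 0.4932.
P(operator setup error | evidence) = 0.0962 / 0.4932 ≈ 0.195.

0.195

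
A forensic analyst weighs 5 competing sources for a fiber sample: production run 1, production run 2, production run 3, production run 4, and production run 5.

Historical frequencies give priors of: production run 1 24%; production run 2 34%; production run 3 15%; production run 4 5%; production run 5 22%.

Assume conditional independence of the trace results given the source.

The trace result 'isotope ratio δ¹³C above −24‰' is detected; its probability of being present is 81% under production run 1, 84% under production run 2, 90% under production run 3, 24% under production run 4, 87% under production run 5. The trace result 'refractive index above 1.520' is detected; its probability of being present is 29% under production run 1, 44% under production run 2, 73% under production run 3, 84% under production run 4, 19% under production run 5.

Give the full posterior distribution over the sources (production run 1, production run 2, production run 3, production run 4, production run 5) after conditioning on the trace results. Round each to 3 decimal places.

0.172, 0.384, 0.301, 0.031, 0.111

By Bayes' rule with conditional independence, the unnormalized weight for each hypothesis is prior × ∏ likelihoods:
  production run 1: 0.24 × 0.81 × 0.29 = 0.056376
  production run 2: 0.34 × 0.84 × 0.44 = 0.12566
  production run 3: 0.15 × 0.90 × 0.73 = 0.09855
  production run 4: 0.05 × 0.24 × 0.84 = 0.01008
  production run 5: 0.22 × 0.87 × 0.19 = 0.036366
The unnormalized weights sum to 0.32704.
P(production run 1 | evidence) = 0.056376 / 0.32704 ≈ 0.172
P(production run 2 | evidence) = 0.12566 / 0.32704 ≈ 0.384
P(production run 3 | evidence) = 0.09855 / 0.32704 ≈ 0.301
P(production run 4 | evidence) = 0.01008 / 0.32704 ≈ 0.031
P(production run 5 | evidence) = 0.036366 / 0.32704 ≈ 0.111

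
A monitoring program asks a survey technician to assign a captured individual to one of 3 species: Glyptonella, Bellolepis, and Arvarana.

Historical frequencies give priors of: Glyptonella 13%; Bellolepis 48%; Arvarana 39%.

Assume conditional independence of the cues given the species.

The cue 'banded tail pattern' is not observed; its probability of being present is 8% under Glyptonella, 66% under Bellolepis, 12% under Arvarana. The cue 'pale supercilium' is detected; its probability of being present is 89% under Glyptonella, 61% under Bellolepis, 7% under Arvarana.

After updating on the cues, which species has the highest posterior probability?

Multiply each prior by the joint likelihood of the cue pattern (using 1 − P(present | H) for each absent cue):
  Glyptonella: 0.13 × (1 − 0.08) × 0.89 = 0.10644
  Bellolepis: 0.48 × (1 − 0.66) × 0.61 = 0.099552
  Arvarana: 0.39 × (1 − 0.12) × 0.07 = 0.024024
Marginal likelihood of the evidence = 0.23002.
P(Glyptonella | evidence) ≈ 0.10644 / 0.23002 ≈ 0.463
P(Bellolepis | evidence) ≈ 0.099552 / 0.23002 ≈ 0.433
P(Arvarana | evidence) ≈ 0.024024 / 0.23002 ≈ 0.104
The largest is 0.463, so Glyptonella is most probable.

Glyptonella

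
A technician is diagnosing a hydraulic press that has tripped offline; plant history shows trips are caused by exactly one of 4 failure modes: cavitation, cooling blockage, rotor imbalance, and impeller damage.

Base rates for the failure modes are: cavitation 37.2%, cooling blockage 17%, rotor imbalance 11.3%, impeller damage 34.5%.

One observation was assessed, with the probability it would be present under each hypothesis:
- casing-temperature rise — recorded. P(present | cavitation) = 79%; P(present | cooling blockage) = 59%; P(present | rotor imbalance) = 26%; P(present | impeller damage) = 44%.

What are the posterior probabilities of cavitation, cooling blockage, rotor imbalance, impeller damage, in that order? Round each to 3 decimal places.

Multiply each prior by the likelihood of the observation:
  cavitation: 0.372 × 0.79 = 0.29388
  cooling blockage: 0.170 × 0.59 = 0.1003
  rotor imbalance: 0.113 × 0.26 = 0.02938
  impeller damage: 0.345 × 0.44 = 0.1518
Marginal likelihood of the evidence = 0.57536.
P(cavitation | evidence) = 0.29388 / 0.57536 ≈ 0.511
P(cooling blockage | evidence) = 0.1003 / 0.57536 ≈ 0.174
P(rotor imbalance | evidence) = 0.02938 / 0.57536 ≈ 0.051
P(impeller damage | evidence) = 0.1518 / 0.57536 ≈ 0.264

0.511, 0.174, 0.051, 0.264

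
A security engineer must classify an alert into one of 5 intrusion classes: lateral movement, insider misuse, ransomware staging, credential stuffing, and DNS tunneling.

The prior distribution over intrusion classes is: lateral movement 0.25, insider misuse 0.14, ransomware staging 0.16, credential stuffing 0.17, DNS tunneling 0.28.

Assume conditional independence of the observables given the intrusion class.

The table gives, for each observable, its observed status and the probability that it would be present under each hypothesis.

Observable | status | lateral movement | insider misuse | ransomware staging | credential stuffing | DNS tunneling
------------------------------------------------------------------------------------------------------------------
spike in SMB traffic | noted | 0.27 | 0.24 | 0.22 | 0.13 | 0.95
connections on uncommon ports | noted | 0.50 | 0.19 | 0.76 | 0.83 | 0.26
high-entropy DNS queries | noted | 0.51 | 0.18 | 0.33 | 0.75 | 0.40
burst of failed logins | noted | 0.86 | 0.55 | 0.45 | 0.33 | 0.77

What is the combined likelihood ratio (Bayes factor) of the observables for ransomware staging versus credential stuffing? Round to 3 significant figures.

0.930

Joint likelihood of the observable pattern under each hypothesis:
  ransomware staging: 0.22 × 0.76 × 0.33 × 0.45 = 0.024829
  credential stuffing: 0.13 × 0.83 × 0.75 × 0.33 = 0.026705
Bayes factor = 0.024829 / 0.026705 ≈ 0.930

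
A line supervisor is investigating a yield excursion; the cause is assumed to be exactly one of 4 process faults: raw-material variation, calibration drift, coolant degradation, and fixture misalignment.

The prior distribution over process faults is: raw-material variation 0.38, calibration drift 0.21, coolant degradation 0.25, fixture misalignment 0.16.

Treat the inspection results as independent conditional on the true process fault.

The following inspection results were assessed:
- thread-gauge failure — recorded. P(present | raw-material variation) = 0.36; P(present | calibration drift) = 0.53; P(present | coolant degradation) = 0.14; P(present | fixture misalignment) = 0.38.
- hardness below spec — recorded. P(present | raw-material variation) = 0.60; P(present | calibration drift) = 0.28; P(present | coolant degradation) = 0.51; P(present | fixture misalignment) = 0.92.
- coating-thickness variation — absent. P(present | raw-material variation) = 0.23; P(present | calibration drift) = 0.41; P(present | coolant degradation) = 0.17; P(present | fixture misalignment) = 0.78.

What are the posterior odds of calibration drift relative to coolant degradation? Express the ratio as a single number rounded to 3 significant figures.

1.24

Unnormalized posterior weight (prior times the inspection result likelihoods) for each of the two hypotheses (using 1 − P(present | H) for each absent inspection result):
  calibration drift: 0.21 × 0.53 × 0.28 × (1 − 0.41) = 0.018387
  coolant degradation: 0.25 × 0.14 × 0.51 × (1 − 0.17) = 0.014816
Posterior odds = 0.018387 / 0.014816 ≈ 1.24.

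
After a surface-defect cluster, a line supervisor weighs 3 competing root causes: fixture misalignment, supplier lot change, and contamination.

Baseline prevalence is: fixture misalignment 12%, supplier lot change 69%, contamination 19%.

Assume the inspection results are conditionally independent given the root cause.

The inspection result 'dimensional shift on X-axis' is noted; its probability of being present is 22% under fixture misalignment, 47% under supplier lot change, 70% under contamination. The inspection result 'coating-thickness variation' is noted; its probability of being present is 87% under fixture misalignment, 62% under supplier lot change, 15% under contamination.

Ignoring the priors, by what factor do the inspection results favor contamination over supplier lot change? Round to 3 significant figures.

Joint likelihood of the inspection result pattern under each hypothesis:
  contamination: 0.70 × 0.15 = 0.105
  supplier lot change: 0.47 × 0.62 = 0.2914
Bayes factor = 0.105 / 0.2914 ≈ 0.360

0.360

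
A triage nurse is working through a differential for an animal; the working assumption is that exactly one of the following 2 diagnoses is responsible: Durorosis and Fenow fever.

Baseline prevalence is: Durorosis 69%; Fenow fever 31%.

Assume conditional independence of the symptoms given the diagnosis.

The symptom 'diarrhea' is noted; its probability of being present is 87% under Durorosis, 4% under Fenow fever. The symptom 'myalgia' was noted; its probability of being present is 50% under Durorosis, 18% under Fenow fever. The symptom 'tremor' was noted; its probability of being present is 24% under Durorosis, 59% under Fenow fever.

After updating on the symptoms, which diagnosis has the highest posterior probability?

Durorosis

Multiply each prior by the joint likelihood of the symptom pattern:
  Durorosis: 0.69 × 0.87 × 0.50 × 0.24 = 0.072036
  Fenow fever: 0.31 × 0.04 × 0.18 × 0.59 = 0.0013169
Marginal likelihood of the evidence = 0.073353.
P(Durorosis | evidence) ≈ 0.072036 / 0.073353 ≈ 0.982
P(Fenow fever | evidence) ≈ 0.0013169 / 0.073353 ≈ 0.018
The largest is 0.982, so Durorosis is most probable.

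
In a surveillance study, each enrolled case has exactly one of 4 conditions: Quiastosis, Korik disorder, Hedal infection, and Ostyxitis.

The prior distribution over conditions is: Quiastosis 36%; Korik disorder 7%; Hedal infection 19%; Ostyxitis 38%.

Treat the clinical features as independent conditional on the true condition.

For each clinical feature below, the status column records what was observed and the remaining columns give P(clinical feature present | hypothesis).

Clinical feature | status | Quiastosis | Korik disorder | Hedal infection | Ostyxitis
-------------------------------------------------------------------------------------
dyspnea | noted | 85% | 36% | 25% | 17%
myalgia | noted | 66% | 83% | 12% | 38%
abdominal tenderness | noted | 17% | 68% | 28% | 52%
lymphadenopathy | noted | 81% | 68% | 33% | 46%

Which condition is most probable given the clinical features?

Quiastosis

For each hypothesis, the unnormalized posterior weight is prior × product of the clinical feature likelihoods:
  Quiastosis: 0.36 × 0.85 × 0.66 × 0.17 × 0.81 = 0.02781
  Korik disorder: 0.07 × 0.36 × 0.83 × 0.68 × 0.68 = 0.0096716
  Hedal infection: 0.19 × 0.25 × 0.12 × 0.28 × 0.33 = 0.00052668
  Ostyxitis: 0.38 × 0.17 × 0.38 × 0.52 × 0.46 = 0.0058719
The unnormalized weights sum to 0.04388.
P(Quiastosis | evidence) ≈ 0.02781 / 0.04388 ≈ 0.634
P(Korik disorder | evidence) ≈ 0.0096716 / 0.04388 ≈ 0.220
P(Hedal infection | evidence) ≈ 0.00052668 / 0.04388 ≈ 0.012
P(Ostyxitis | evidence) ≈ 0.0058719 / 0.04388 ≈ 0.134
The largest is 0.634, so Quiastosis is most probable.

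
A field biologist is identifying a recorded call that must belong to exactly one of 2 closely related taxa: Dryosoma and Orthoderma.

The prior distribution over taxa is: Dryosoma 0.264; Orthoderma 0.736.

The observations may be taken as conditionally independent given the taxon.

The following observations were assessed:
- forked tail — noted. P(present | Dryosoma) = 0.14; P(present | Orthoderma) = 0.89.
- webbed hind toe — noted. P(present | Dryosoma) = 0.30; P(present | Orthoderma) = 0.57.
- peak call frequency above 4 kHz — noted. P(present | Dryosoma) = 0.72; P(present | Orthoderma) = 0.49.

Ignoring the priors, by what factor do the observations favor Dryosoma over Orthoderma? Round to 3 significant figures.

0.122

The Bayes factor is the ratio of the joint likelihoods of the evidence pattern under the two hypotheses.
  Dryosoma: 0.14 × 0.30 × 0.72 = 0.03024
  Orthoderma: 0.89 × 0.57 × 0.49 = 0.24858
Bayes factor = 0.03024 / 0.24858 ≈ 0.122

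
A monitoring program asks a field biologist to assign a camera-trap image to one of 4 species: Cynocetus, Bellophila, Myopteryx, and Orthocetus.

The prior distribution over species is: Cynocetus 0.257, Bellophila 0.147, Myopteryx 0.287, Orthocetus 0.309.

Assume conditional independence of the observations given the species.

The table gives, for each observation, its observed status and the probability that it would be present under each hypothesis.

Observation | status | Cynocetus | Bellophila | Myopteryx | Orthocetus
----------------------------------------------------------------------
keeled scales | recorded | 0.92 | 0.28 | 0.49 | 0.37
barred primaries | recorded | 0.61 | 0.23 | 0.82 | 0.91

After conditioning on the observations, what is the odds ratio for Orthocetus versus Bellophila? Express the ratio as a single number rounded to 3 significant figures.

11.0

Posterior odds equal prior odds times the likelihood ratio; only the two competing hypotheses matter.
  Orthocetus: 0.309 × 0.37 × 0.91 = 0.10404
  Bellophila: 0.147 × 0.28 × 0.23 = 0.0094668
Posterior odds = 0.10404 / 0.0094668 ≈ 11.0.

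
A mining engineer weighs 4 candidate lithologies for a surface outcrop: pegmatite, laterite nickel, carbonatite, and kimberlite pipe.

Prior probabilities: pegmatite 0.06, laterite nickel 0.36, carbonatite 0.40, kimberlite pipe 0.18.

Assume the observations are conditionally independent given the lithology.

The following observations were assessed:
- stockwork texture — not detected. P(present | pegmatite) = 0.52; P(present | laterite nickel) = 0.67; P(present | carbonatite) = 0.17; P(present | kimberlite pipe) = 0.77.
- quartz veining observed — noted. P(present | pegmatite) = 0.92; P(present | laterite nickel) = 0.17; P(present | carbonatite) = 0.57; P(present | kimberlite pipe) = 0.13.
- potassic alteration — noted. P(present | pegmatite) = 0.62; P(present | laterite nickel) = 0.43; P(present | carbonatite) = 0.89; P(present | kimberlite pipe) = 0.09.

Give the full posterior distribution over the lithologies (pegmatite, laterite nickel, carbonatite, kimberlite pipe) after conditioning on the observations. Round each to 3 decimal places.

For each hypothesis, the unnormalized posterior weight is prior × product of the observation likelihoods (using 1 − P(present | H) for each absent observation):
  pegmatite: 0.06 × (1 − 0.52) × 0.92 × 0.62 = 0.016428
  laterite nickel: 0.36 × (1 − 0.67) × 0.17 × 0.43 = 0.0086843
  carbonatite: 0.40 × (1 − 0.17) × 0.57 × 0.89 = 0.16842
  kimberlite pipe: 0.18 × (1 − 0.77) × 0.13 × 0.09 = 0.00048438
Marginal likelihood of the evidence = 0.19402.
P(pegmatite | evidence) = 0.016428 / 0.19402 ≈ 0.085
P(laterite nickel | evidence) = 0.0086843 / 0.19402 ≈ 0.045
P(carbonatite | evidence) = 0.16842 / 0.19402 ≈ 0.868
P(kimberlite pipe | evidence) = 0.00048438 / 0.19402 ≈ 0.002

0.085, 0.045, 0.868, 0.002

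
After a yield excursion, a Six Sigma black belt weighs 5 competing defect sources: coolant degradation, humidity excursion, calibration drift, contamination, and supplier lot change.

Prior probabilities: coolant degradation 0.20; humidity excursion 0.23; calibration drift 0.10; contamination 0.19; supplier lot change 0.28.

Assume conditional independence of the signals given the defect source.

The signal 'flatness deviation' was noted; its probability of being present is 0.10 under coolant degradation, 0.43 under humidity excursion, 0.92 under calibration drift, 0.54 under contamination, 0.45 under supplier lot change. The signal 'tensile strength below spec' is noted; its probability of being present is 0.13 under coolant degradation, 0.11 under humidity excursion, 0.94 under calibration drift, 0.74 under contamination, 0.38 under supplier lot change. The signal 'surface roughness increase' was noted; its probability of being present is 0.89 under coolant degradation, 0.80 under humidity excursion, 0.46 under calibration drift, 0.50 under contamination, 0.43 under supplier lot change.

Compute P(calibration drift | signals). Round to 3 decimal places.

0.364

Multiply each prior by the joint likelihood of the signal pattern:
  coolant degradation: 0.20 × 0.10 × 0.13 × 0.89 = 0.002314
  humidity excursion: 0.23 × 0.43 × 0.11 × 0.80 = 0.0087032
  calibration drift: 0.10 × 0.92 × 0.94 × 0.46 = 0.039781
  contamination: 0.19 × 0.54 × 0.74 × 0.50 = 0.037962
  supplier lot change: 0.28 × 0.45 × 0.38 × 0.43 = 0.020588
Normalizing constant Z = 0.002314 + 0.0087032 + 0.039781 + 0.037962 + 0.020588 = 0.10935.
P(calibration drift | evidence) = 0.039781 / 0.10935 ≈ 0.364.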